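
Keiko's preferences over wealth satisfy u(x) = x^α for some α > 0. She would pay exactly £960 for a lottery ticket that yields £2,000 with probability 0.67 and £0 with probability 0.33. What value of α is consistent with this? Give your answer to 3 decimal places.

α ≈ 0.546

The lottery's expected utility is 0.67·u(2000) + 0.33·u(0) = 0.67·2000^α (since u(0) = 0 for α > 0).
Indifference: 960^α = 0.67·2000^α, so (960/2000)^α = 0.67.
Take logs: α = ln 0.67 / ln(960/2000) ≈ 0.54563.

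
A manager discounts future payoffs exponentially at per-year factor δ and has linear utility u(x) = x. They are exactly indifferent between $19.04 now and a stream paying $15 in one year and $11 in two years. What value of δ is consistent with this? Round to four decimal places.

The stream is worth 15δ + 11δ² today, so 15δ + 11δ² = 19.04.
Rearranged: 11δ² + 15δ − 19.04 = 0.
δ = (−15 + √(15² + 4·11·19.04)) / (2·11) = (−15 + √1062.76) / 22 ≈ 0.8000.

δ ≈ 0.8000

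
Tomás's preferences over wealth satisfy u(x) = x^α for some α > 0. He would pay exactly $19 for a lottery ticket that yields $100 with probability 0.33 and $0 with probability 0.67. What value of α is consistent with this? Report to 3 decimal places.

The lottery's expected utility is 0.33·u(100) + 0.67·u(0) = 0.33·100^α (since u(0) = 0 for α > 0).
Indifference: 19^α = 0.33·100^α, so (19/100)^α = 0.33.
Taking logs: α·ln(19/100) = ln(0.33), so α = -1.108663 / -1.660731 ≈ 0.668.

α ≈ 0.668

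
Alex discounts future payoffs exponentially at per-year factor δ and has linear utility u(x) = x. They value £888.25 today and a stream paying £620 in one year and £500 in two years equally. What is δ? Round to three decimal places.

Equating present values: 888.25 = 620δ + 500δ².
So 500δ² + 620δ − 888.25 = 0.
The positive root is δ = [−620 + √(620² + 4·500·888.25)] / (2·500) = (−620 + 1470.000)/1000 ≈ 0.850.

δ ≈ 0.850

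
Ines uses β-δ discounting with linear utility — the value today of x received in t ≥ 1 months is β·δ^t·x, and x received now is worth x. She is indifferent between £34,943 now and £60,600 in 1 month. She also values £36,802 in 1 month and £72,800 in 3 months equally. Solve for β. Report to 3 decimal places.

β ≈ 0.811

From the later pair, β·δ^1·36802 = β·δ^3·72800; dividing through, δ^2 = 36802/72800 = 0.50552, so δ = 0.71100.
The first indifference: 34943 = β·δ·60600, so β = 34943/(δ·60600) = 34943/(0.71100·60600) ≈ 0.811.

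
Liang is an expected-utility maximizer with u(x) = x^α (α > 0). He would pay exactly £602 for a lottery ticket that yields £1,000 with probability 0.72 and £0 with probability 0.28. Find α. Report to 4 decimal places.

EU(lottery) = 0.72·1000^α + 0.28·0 = 0.72·1000^α.
Equating: 602^α = 0.72·1000^α, i.e. 0.6020^α = 0.72.
α = ln(0.72) / ln(602/1000) = -0.3285041/-0.5074978 ≈ 0.6473.

α ≈ 0.6473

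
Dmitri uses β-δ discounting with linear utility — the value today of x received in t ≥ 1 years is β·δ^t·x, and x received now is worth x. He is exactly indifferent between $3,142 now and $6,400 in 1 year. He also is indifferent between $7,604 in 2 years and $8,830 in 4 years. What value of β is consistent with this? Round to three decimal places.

Both payoffs in the second observation are in the future, so β drops out: δ^2·7604 = δ^4·8830 ⇒ δ^2 = 7604/8830 = 0.86116, so δ = 0.92798.
Substituting δ into 3142 = β·δ·6400: β = 3142/(5939.101) ≈ 0.529.

β ≈ 0.529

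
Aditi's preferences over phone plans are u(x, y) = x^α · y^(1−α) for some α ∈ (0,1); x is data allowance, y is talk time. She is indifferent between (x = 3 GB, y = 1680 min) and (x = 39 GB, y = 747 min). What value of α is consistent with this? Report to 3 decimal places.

α ≈ 0.240

Indifference: 3^α · 1680^(1−α) = 39^α · 747^(1−α).
Taking logs: α·ln 3 + (1−α)·ln 1680 = α·ln 39 + (1−α)·ln 747, i.e. α·-2.564949 = (1−α)·-0.810484.
With A = -2.564949 and B = -0.810484: α·A = (1−α)·B, so α = B/(A+B) = -0.810484/-3.375433 ≈ 0.240.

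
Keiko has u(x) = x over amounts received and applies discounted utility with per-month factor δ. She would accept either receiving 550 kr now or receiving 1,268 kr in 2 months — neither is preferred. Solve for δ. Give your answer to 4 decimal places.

δ ≈ 0.6586

The payoff in 2 months is discounted by δ^2, so u(550) = δ^2·u(1268) and δ^2 = u(550)/u(1268).
With u(x) = x: δ^2 = 550/1268 = 0.43375.
Taking the square root: δ = 0.43375^(1/2) ≈ 0.6586.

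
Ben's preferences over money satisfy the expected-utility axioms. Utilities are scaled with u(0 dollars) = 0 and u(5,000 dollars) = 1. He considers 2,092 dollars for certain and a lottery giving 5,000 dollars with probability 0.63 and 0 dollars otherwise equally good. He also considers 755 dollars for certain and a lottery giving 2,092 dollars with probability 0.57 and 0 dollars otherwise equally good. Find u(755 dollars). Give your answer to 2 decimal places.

The first gamble pins u(2,092 dollars): it must equal 0.63·1 + 0.37·0 = 0.63.
Then u(755 dollars) = 0.57·u(2,092 dollars) + 0.43·u(0 dollars) = 0.57·0.63 + 0.43·0.00 = 0.3591.

0.36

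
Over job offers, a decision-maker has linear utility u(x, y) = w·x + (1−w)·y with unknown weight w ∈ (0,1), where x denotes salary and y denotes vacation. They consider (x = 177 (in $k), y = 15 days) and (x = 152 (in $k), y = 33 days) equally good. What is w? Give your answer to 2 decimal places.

w = 0.42

Equating utilities: w·177 + (1−w)·15 = w·152 + (1−w)·33.
Collecting terms: w·25 = (1−w)·18.
Hence w = 18/(25+18) = 18/43 = 0.42.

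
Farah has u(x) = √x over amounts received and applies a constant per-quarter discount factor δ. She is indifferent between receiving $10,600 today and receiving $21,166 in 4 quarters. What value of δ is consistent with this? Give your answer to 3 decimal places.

δ ≈ 0.917

Equating discounted utilities: u(10600) = δ^4·u(21166) ⇒ δ^4 = u(10600)/u(21166).
With u(x) = √x: δ^4 = √10600/√21166 = √(10600/21166) = 0.70767.
Hence δ = (0.70767)^(1/4) = 0.91719.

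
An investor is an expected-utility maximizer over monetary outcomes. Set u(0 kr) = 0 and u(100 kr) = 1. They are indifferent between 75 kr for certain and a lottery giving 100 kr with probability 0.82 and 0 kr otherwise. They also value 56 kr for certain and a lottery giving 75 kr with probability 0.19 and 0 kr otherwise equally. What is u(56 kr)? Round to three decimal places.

First, u(75 kr) = 0.82·u(100 kr) + 0.18·u(0 kr) = 0.82.
Chaining: u(56 kr) = 0.19·0.82 + 0.81·0.00 = 0.1558.

0.156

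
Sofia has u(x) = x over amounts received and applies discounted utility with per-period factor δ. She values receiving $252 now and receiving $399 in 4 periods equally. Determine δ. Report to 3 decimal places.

Equating discounted utilities: u(252) = δ^4·u(399) ⇒ δ^4 = u(252)/u(399).
With u(x) = x: δ^4 = 252/399 = 0.63158.
So δ = 0.63158^(1/4) ≈ 0.891.

δ ≈ 0.891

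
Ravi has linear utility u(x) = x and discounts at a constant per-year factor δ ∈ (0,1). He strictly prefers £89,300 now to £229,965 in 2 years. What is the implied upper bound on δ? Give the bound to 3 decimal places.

The preference means 89300 > δ^2·229965.
So δ^2 < 89300/229965 = 0.38832; taking the square root of both positive sides preserves the inequality.
δ < 0.38832^(1/2) = 0.623.

δ < 0.623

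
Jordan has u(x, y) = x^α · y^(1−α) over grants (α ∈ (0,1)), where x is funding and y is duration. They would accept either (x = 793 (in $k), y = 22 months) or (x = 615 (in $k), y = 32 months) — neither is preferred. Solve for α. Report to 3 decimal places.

α ≈ 0.596

Indifference: 793^α · 22^(1−α) = 615^α · 32^(1−α).
(793/615)^α = (32/22)^(1−α); take logs: α·ln(793/615) = (1−α)·ln(32/22), i.e. α·0.254201 = (1−α)·0.374693.
So α/(1−α) = (0.374693)/(0.254201) = 1.474003, and α = 1.474003/2.474003 ≈ 0.596.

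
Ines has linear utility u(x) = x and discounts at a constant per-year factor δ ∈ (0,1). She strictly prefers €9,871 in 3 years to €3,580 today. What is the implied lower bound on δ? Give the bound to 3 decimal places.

The preference means 3580 < δ^3·9871.
Dividing by 9871: δ^3 > 0.36268. Both sides are positive, so the cube root keeps the direction.
δ > 0.36268^(1/3) = 0.713.

δ > 0.713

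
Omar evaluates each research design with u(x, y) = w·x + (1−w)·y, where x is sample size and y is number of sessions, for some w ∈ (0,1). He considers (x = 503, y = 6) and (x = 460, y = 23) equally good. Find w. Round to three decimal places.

w = 0.283

u(503,6) = u(460,23) means w·503 + (1−w)·6 = w·460 + (1−w)·23.
Rearranging, 43·w − 17·(1−w) = 0.
So w/(1−w) = 17/43 = 0.3953, giving w = 17/(43+17) = 0.283.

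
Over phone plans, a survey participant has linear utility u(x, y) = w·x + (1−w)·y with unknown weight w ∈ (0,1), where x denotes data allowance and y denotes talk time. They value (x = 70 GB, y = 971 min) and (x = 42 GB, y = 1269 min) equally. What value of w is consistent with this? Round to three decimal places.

w = 0.914

Indifference: w·70 + (1−w)·971 = w·42 + (1−w)·1269.
Rearranging, 28·w − 298·(1−w) = 0.
Hence w = 298/(28+298) = 298/326 = 0.914.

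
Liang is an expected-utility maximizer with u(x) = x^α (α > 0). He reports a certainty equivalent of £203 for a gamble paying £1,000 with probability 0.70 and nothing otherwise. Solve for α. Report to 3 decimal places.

α ≈ 0.224

The lottery's expected utility is 0.70·u(1000) + 0.30·u(0) = 0.70·1000^α (since u(0) = 0 for α > 0).
Indifference: 203^α = 0.70·1000^α, so (203/1000)^α = 0.70.
Taking logs: α·ln(203/1000) = ln(0.70), so α = -0.356675 / -1.594549 ≈ 0.224.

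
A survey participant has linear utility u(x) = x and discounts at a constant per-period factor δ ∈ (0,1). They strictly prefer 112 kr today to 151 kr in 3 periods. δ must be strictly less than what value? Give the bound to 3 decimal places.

δ < 0.905

Comparing present values: 112 > δ^3·151.
Hence δ^3 < 112/151 = 0.74172, and x ↦ x^(1/3) is increasing on (0,∞).
δ < (112/151)^(1/3) ≈ 0.905.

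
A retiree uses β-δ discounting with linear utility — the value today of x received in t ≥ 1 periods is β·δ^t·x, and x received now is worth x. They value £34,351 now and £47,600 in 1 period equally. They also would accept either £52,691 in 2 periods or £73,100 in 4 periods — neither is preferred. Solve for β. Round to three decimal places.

β ≈ 0.850

Both payoffs in the second observation are in the future, so β drops out: δ^2·52691 = δ^4·73100 ⇒ δ^2 = 52691/73100 = 0.72081, so δ = 0.84900.
Substituting δ into 34351 = β·δ·47600: β = 34351/(40412.571) ≈ 0.850.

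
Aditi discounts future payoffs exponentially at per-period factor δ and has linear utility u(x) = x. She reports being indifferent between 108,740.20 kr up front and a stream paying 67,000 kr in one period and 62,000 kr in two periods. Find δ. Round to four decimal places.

δ ≈ 0.8900

Present value of the stream is 67000·δ + 62000·δ². Indifference gives 67000δ + 62000δ² = 108740.20.
Rearranged: 62000δ² + 67000δ − 108740.20 = 0.
The positive root is δ = [−67000 + √(67000² + 4·62000·108740.20)] / (2·62000) = (−67000 + 177360.000)/124000 ≈ 0.8900.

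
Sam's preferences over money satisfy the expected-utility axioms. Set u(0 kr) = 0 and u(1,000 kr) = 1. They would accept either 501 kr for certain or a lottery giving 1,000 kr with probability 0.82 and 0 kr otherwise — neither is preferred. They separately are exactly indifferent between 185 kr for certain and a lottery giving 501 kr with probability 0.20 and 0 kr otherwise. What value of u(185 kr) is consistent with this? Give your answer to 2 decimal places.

0.16

The first gamble pins u(501 kr): it must equal 0.82·1 + 0.18·0 = 0.82.
The second indifference gives u(185 kr) = 0.20·u(501 kr) + 0.80·u(0 kr) = 0.20·0.82 + 0.80·0.00 = 0.1640.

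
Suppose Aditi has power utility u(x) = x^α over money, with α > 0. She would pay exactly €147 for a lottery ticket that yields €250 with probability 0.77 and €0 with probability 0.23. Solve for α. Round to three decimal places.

α ≈ 0.492

EU(lottery) = 0.77·250^α + 0.23·0 = 0.77·250^α.
Equating: 147^α = 0.77·250^α, i.e. 0.5880^α = 0.77.
Taking logs: α·ln(147/250) = ln(0.77), so α = -0.261365 / -0.531028 ≈ 0.492.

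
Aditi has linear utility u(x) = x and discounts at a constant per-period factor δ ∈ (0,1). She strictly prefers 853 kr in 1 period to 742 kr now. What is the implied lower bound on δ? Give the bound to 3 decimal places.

δ > 0.870

The preference means 742 < δ·853.
So δ > 742/853 = 0.86987.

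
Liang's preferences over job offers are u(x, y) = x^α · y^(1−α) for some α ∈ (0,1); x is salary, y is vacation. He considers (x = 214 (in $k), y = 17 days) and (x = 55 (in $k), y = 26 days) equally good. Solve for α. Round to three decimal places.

α ≈ 0.238

The Cobb–Douglas utilities coincide, so 214^α·17^(1−α) = 55^α·26^(1−α).
Rearrange to (214/55)^α = (26/17)^(1−α) and take logs: α·1.358643 = (1−α)·0.424883.
Thus α·(1.783526) = 0.424883, so α = 0.424883/1.783526 ≈ 0.238.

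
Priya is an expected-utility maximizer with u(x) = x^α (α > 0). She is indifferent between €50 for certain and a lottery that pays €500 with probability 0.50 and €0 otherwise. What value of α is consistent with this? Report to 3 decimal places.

EU(lottery) = 0.50·500^α + 0.50·0 = 0.50·500^α.
Setting u(50) equal to that: 50^α = 0.50·500^α ⇒ (50/500)^α = 0.50.
Taking logs: α·ln(50/500) = ln(0.50), so α = -0.693147 / -2.302585 ≈ 0.301.

α ≈ 0.301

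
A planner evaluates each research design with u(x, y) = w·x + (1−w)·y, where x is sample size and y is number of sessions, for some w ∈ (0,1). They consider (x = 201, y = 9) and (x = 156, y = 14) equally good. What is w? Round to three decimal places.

w = 0.100

Equating utilities: w·201 + (1−w)·9 = w·156 + (1−w)·14.
w·(201−156) = (1−w)·(14−9), i.e. w·45 = (1−w)·5.
So w/(1−w) = 5/45 = 0.1111, giving w = 5/(45+5) = 0.100.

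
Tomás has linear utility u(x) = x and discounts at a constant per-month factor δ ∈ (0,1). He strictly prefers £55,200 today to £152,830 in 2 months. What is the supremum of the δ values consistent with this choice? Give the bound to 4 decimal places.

Under u(x) = x this choice says 55200 > δ^2·152830.
Dividing by 152830: δ^2 < 0.36119. Both sides are positive, so the square root keeps the direction.
δ < (55200/152830)^(1/2) ≈ 0.6010.

δ < 0.6010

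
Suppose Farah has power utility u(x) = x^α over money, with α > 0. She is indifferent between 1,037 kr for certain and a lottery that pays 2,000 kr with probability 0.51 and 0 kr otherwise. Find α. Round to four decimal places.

α ≈ 1.0252

EU(lottery) = 0.51·2000^α + 0.49·0 = 0.51·2000^α.
Setting u(1037) equal to that: 1037^α = 0.51·2000^α ⇒ (1037/2000)^α = 0.51.
Taking logs: α·ln(1037/2000) = ln(0.51), so α = -0.6733446 / -0.6568153 ≈ 1.0252.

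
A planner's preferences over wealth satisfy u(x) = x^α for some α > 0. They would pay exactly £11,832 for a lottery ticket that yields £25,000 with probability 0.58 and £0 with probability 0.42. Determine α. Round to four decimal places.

α ≈ 0.7282

Since u(0) = 0, the lottery's EU is 0.58·25000^α.
Equating: 11832^α = 0.58·25000^α, i.e. 0.4733^α = 0.58.
α = ln(0.58) / ln(11832/25000) = -0.5447272/-0.7480681 ≈ 0.7282.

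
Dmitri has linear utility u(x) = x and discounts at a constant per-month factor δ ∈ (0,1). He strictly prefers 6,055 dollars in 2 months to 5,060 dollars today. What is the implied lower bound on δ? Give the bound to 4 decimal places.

δ > 0.9142

Under u(x) = x this choice says 5060 < δ^2·6055.
So δ^2 > 5060/6055 = 0.83567; taking the square root of both positive sides preserves the inequality.
δ > 0.83567^(1/2) = 0.9142.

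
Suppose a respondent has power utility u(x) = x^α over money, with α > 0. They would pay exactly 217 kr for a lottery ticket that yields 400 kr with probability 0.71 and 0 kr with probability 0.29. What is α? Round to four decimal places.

Since u(0) = 0, the lottery's EU is 0.71·400^α.
Equating: 217^α = 0.71·400^α, i.e. 0.5425^α = 0.71.
α = ln(0.71) / ln(217/400) = -0.3424903/-0.6115672 ≈ 0.5600.

α ≈ 0.5600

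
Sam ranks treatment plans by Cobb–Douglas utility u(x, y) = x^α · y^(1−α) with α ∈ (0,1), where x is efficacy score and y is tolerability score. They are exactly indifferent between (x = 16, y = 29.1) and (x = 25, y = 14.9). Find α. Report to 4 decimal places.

The Cobb–Douglas utilities coincide, so 16^α·29.1^(1−α) = 25^α·14.9^(1−α).
Taking logs: α·ln 16 + (1−α)·ln 29.1 = α·ln 25 + (1−α)·ln 14.9, i.e. α·-0.4462871 = (1−α)·-0.6693770.
With A = -0.4462871 and B = -0.6693770: α·A = (1−α)·B, so α = B/(A+B) = -0.6693770/-1.1156641 ≈ 0.6000.

α ≈ 0.6000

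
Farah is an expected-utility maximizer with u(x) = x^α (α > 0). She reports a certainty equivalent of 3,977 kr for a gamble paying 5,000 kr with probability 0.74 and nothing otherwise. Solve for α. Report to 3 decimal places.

EU(lottery) = 0.74·5000^α + 0.26·0 = 0.74·5000^α.
Equating: 3977^α = 0.74·5000^α, i.e. 0.7954^α = 0.74.
α = ln(0.74) / ln(3977/5000) = -0.301105/-0.228910 ≈ 1.315.

α ≈ 1.315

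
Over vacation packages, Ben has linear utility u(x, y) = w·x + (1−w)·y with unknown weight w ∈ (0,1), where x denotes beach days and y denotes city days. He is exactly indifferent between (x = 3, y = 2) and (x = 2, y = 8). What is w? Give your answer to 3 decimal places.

w = 0.857

u(3,2) = u(2,8) means w·3 + (1−w)·2 = w·2 + (1−w)·8.
Collecting terms: w·1 = (1−w)·6.
So w/(1−w) = 6/1 = 6.0000, giving w = 6/(1+6) = 0.857.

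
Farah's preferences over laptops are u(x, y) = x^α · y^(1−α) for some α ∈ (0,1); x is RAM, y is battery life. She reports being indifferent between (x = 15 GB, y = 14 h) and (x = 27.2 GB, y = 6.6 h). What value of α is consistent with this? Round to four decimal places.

Set the two utilities equal: 15^α·14^(1−α) = 27.2^α·6.6^(1−α).
Taking logs: α·ln 15 + (1−α)·ln 14 = α·ln 27.2 + (1−α)·ln 6.6, i.e. α·-0.5951668 = (1−α)·-0.7519877.
Thus α·(-1.3471545) = -0.7519877, so α = -0.7519877/-1.3471545 ≈ 0.5582.

α ≈ 0.5582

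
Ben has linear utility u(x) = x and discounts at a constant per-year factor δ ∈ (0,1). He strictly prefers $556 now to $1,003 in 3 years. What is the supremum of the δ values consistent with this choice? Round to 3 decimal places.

Under u(x) = x this choice says 556 > δ^3·1003.
Hence δ^3 < 556/1003 = 0.55434, and x ↦ x^(1/3) is increasing on (0,∞).
δ < (556/1003)^(1/3) ≈ 0.821.

δ < 0.821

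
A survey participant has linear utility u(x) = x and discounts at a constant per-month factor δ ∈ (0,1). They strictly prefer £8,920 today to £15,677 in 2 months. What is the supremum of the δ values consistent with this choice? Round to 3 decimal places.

Under u(x) = x this choice says 8920 > δ^2·15677.
Dividing by 15677: δ^2 < 0.56899. Both sides are positive, so the square root keeps the direction.
δ < 0.56899^(1/2) = 0.754.

δ < 0.754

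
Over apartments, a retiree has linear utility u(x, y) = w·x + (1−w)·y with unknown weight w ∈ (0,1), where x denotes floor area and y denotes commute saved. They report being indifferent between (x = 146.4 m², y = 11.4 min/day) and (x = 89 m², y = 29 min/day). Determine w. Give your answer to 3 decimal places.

Indifference: w·146.4 + (1−w)·11.4 = w·89 + (1−w)·29.
w·(146.4−89) = (1−w)·(29−11.4), i.e. w·57.4 = (1−w)·17.6.
Hence w = 17.6/(57.4+17.6) = 17.6/75 = 0.235.

w = 0.235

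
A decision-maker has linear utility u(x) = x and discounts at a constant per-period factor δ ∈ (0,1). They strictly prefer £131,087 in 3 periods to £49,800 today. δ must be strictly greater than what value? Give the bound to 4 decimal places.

δ > 0.7243

The preference means 49800 < δ^3·131087.
So δ^3 > 49800/131087 = 0.37990; taking the cube root of both positive sides preserves the inequality.
δ > 0.37990^(1/3) = 0.7243.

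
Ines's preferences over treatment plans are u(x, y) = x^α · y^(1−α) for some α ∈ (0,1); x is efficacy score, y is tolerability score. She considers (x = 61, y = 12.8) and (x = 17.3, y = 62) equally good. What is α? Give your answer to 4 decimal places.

α ≈ 0.5559

Set the two utilities equal: 61^α·12.8^(1−α) = 17.3^α·62^(1−α).
(61/17.3)^α = (62/12.8)^(1−α); take logs: α·ln(61/17.3) = (1−α)·ln(62/12.8), i.e. α·1.2601674 = (1−α)·1.5776892.
So α/(1−α) = (1.5776892)/(1.2601674) = 1.2519680, and α = 1.2519680/2.2519680 ≈ 0.5559.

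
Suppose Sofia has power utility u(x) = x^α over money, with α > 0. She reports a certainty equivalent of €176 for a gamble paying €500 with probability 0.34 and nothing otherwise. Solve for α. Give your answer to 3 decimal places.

α ≈ 1.033

Since u(0) = 0, the lottery's EU is 0.34·500^α.
Setting u(176) equal to that: 176^α = 0.34·500^α ⇒ (176/500)^α = 0.34.
Taking logs: α·ln(176/500) = ln(0.34), so α = -1.078810 / -1.044124 ≈ 1.033.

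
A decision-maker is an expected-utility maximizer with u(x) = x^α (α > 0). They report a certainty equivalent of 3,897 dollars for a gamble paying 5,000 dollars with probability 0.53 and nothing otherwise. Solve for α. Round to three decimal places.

EU(lottery) = 0.53·5000^α + 0.47·0 = 0.53·5000^α.
Indifference: 3897^α = 0.53·5000^α, so (3897/5000)^α = 0.53.
Taking logs: α·ln(3897/5000) = ln(0.53), so α = -0.634878 / -0.249231 ≈ 2.547.

α ≈ 2.547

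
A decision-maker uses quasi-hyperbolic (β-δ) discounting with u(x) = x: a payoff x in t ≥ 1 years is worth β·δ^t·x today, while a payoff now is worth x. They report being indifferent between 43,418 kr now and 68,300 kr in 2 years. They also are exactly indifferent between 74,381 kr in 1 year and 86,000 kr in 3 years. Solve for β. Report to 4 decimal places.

β ≈ 0.7350

Both payoffs in the second observation are in the future, so β drops out: δ^1·74381 = δ^3·86000 ⇒ δ^2 = 74381/86000 = 0.86490, so δ = 0.93000.
The first indifference: 43418 = β·δ^2·68300, so β = 43418/(δ^2·68300) = 43418/(0.86490·68300) ≈ 0.7350.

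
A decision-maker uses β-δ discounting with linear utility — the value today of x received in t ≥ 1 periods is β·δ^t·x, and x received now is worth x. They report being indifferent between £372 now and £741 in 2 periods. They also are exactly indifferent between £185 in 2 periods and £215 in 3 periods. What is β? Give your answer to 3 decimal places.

β ≈ 0.678

Both payoffs in the second observation are in the future, so β drops out: δ^2·185 = δ^3·215 ⇒ δ = 185/215 = 0.86047.
Substituting δ into 372 = β·δ^2·741: β = 372/(548.637) ≈ 0.678.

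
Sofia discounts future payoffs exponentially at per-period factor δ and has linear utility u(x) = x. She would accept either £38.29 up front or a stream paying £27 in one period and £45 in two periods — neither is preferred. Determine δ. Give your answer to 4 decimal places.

Equating present values: 38.29 = 27δ + 45δ².
That is, 45δ² + 27δ − 38.29 = 0, a quadratic in δ.
By the quadratic formula (taking the positive root), δ = (−27 + √7621.20) / 90 ≈ 0.6700.

δ ≈ 0.6700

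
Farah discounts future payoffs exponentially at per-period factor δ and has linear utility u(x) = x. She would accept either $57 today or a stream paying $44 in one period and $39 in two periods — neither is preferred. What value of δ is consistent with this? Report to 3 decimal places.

δ ≈ 0.770

The stream is worth 44δ + 39δ² today, so 44δ + 39δ² = 57.
Rearranged: 39δ² + 44δ − 57 = 0.
δ = (−44 + √(44² + 4·39·57)) / (2·39) = (−44 + √10828.00) / 78 ≈ 0.770.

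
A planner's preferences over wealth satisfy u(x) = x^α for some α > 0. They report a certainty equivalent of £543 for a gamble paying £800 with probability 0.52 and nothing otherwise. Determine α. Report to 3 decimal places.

The lottery's expected utility is 0.52·u(800) + 0.48·u(0) = 0.52·800^α (since u(0) = 0 for α > 0).
Indifference: 543^α = 0.52·800^α, so (543/800)^α = 0.52.
Taking logs: α·ln(543/800) = ln(0.52), so α = -0.653926 / -0.387502 ≈ 1.688.

α ≈ 1.688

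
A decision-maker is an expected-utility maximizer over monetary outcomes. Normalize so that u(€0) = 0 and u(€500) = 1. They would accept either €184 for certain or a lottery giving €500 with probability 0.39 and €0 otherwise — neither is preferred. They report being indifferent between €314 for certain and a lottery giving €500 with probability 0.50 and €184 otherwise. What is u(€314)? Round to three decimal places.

The first gamble pins u(€184): it must equal 0.39·1 + 0.61·0 = 0.39.
The second indifference gives u(€314) = 0.50·u(€500) + 0.50·u(€184) = 0.50·1.00 + 0.50·0.39 = 0.6950.

0.695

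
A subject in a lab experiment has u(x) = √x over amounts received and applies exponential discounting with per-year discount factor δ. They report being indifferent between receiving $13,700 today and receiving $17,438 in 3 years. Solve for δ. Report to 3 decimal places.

δ ≈ 0.961

Indifference means u(13700) = δ^3 · u(17438), so δ^3 = u(13700)/u(17438).
With u(x) = √x: δ^3 = √13700/√17438 = √(13700/17438) = 0.88636.
Hence δ = (0.88636)^(1/3) = 0.96059.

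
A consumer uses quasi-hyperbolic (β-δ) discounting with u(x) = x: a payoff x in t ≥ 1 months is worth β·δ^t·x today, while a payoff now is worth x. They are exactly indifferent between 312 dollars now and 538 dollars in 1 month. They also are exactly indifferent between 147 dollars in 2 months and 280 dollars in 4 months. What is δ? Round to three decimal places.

Both payoffs in the second observation are in the future, so β drops out: δ^2·147 = δ^4·280 ⇒ δ^2 = 147/280 = 0.52500, so δ = 0.72457.

δ ≈ 0.725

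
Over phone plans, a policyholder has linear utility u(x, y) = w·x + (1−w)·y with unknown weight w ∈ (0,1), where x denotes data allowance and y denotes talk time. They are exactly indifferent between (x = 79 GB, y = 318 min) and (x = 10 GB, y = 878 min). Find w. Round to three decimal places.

w = 0.890

Equating utilities: w·79 + (1−w)·318 = w·10 + (1−w)·878.
w·(79−10) = (1−w)·(878−318), i.e. w·69 = (1−w)·560.
The marginal rate of substitution is 560/69, so w = 560/(69+560) = 0.890.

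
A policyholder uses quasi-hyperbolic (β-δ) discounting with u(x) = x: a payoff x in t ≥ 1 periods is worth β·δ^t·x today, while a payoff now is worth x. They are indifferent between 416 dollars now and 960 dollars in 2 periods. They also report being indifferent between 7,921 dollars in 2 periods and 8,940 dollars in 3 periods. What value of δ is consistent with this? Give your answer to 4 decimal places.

δ ≈ 0.8860

From the later pair, β·δ^2·7921 = β·δ^3·8940; dividing through, δ = 7921/8940 = 0.88602.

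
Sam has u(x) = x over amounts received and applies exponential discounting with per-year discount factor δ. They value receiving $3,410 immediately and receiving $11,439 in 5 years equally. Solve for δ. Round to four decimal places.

δ ≈ 0.7850

Indifference means u(3410) = δ^5 · u(11439), so δ^5 = u(3410)/u(11439).
With u(x) = x: δ^5 = 3410/11439 = 0.29810.
Hence δ = (0.29810)^(1/5) = 0.785007.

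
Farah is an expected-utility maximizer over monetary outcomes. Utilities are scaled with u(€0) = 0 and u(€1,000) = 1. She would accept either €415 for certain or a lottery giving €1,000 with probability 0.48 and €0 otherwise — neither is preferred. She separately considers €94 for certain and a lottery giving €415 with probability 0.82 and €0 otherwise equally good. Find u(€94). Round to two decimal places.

The first gamble pins u(€415): it must equal 0.48·1 + 0.52·0 = 0.48.
The second indifference gives u(€94) = 0.82·u(€415) + 0.18·u(€0) = 0.82·0.48 + 0.18·0.00 = 0.3936.

0.39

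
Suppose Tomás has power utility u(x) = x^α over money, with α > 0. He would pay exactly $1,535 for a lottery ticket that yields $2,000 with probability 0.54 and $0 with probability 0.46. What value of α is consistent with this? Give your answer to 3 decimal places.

α ≈ 2.329

EU(lottery) = 0.54·2000^α + 0.46·0 = 0.54·2000^α.
Setting u(1535) equal to that: 1535^α = 0.54·2000^α ⇒ (1535/2000)^α = 0.54.
Take logs: α = ln 0.54 / ln(1535/2000) ≈ 2.32860.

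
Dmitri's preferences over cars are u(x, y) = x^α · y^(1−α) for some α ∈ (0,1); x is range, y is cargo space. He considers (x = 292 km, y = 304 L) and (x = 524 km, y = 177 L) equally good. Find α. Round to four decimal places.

Set the two utilities equal: 292^α·304^(1−α) = 524^α·177^(1−α).
Taking logs: α·ln 292 + (1−α)·ln 304 = α·ln 524 + (1−α)·ln 177, i.e. α·-0.5847379 = (1−α)·-0.5408780.
With A = -0.5847379 and B = -0.5408780: α·A = (1−α)·B, so α = B/(A+B) = -0.5408780/-1.1256159 ≈ 0.4805.

α ≈ 0.4805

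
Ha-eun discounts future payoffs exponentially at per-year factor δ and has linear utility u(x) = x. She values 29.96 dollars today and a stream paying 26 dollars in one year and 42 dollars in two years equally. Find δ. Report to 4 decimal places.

Present value of the stream is 26·δ + 42·δ². Indifference gives 26δ + 42δ² = 29.96.
Rearranged: 42δ² + 26δ − 29.96 = 0.
The positive root is δ = [−26 + √(26² + 4·42·29.96)] / (2·42) = (−26 + 75.560)/84 ≈ 0.5900.

δ ≈ 0.5900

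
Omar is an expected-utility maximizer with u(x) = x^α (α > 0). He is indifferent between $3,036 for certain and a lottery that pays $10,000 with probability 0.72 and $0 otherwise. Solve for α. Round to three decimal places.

α ≈ 0.276

Since u(0) = 0, the lottery's EU is 0.72·10000^α.
Equating: 3036^α = 0.72·10000^α, i.e. 0.3036^α = 0.72.
α = ln(0.72) / ln(3036/10000) = -0.328504/-1.192044 ≈ 0.276.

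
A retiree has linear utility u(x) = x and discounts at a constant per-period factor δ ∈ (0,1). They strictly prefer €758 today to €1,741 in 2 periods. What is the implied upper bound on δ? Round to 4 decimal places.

δ < 0.6598

The preference means 758 > δ^2·1741.
So δ^2 < 758/1741 = 0.43538; taking the square root of both positive sides preserves the inequality.
δ < (758/1741)^(1/2) ≈ 0.6598.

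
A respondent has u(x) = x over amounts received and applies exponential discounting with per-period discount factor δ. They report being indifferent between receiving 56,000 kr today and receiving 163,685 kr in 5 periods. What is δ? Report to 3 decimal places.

δ ≈ 0.807

The payoff in 5 periods is discounted by δ^5, so u(56000) = δ^5·u(163685) and δ^5 = u(56000)/u(163685).
With u(x) = x: δ^5 = 56000/163685 = 0.34212.
So δ = 0.34212^(1/5) ≈ 0.807.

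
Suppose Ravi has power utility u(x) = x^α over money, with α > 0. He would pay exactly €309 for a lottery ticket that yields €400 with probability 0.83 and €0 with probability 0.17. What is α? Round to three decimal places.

α ≈ 0.722

The lottery's expected utility is 0.83·u(400) + 0.17·u(0) = 0.83·400^α (since u(0) = 0 for α > 0).
Setting u(309) equal to that: 309^α = 0.83·400^α ⇒ (309/400)^α = 0.83.
α = ln(0.83) / ln(309/400) = -0.186330/-0.258123 ≈ 0.722.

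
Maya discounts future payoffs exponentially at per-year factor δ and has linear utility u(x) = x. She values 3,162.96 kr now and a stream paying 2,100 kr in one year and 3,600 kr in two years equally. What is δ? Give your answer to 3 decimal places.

δ ≈ 0.690

The stream is worth 2100δ + 3600δ² today, so 2100δ + 3600δ² = 3162.96.
That is, 3600δ² + 2100δ − 3162.96 = 0, a quadratic in δ.
δ = (−2100 + √(2100² + 4·3600·3162.96)) / (2·3600) = (−2100 + √49956624.00) / 7200 ≈ 0.690.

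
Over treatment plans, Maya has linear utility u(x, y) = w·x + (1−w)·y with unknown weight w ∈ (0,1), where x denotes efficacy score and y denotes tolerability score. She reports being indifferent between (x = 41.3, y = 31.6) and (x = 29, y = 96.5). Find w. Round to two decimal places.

Indifference: w·41.3 + (1−w)·31.6 = w·29 + (1−w)·96.5.
Collecting terms: w·12.3 = (1−w)·64.9.
The marginal rate of substitution is 64.9/12.3, so w = 64.9/(12.3+64.9) = 0.84.

w = 0.84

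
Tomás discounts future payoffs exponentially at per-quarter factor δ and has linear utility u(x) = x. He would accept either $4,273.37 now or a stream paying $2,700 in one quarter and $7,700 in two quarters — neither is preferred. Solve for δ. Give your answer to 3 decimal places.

Equating present values: 4273.37 = 2700δ + 7700δ².
Rearranged: 7700δ² + 2700δ − 4273.37 = 0.
The positive root is δ = [−2700 + √(2700² + 4·7700·4273.37)] / (2·7700) = (−2700 + 11786.000)/15400 ≈ 0.590.

δ ≈ 0.590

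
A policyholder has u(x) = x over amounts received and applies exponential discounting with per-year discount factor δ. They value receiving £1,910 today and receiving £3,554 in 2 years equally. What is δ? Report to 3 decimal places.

The payoff in 2 years is discounted by δ^2, so u(1910) = δ^2·u(3554) and δ^2 = u(1910)/u(3554).
With u(x) = x: δ^2 = 1910/3554 = 0.53742.
Hence δ = (0.53742)^(1/2) = 0.73309.

δ ≈ 0.733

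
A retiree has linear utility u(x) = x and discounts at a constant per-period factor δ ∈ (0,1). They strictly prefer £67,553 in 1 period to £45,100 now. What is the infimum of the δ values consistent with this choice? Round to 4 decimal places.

Comparing present values: 45100 < δ·67553.
Dividing through by 67553 gives δ > 0.66762.

δ > 0.6676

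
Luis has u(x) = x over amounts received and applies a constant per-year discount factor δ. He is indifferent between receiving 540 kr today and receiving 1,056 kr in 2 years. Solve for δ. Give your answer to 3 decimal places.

δ ≈ 0.715

Indifference means u(540) = δ^2 · u(1056), so δ^2 = u(540)/u(1056).
With u(x) = x: δ^2 = 540/1056 = 0.51136.
Hence δ = (0.51136)^(1/2) = 0.71510.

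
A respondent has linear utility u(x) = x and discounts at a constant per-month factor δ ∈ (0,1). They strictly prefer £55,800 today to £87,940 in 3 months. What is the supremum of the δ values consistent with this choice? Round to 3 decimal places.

The preference means 55800 > δ^3·87940.
So δ^3 < 55800/87940 = 0.63452; taking the cube root of both positive sides preserves the inequality.
δ < 0.63452^(1/3) = 0.859.

δ < 0.859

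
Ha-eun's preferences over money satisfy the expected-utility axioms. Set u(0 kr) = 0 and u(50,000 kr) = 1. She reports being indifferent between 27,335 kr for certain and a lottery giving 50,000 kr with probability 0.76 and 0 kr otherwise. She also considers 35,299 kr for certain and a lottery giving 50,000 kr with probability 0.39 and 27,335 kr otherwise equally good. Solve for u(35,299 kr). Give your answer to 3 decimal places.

The first gamble pins u(27,335 kr): it must equal 0.76·1 + 0.24·0 = 0.76.
Chaining: u(35,299 kr) = 0.39·1.00 + 0.61·0.76 = 0.8536.

0.854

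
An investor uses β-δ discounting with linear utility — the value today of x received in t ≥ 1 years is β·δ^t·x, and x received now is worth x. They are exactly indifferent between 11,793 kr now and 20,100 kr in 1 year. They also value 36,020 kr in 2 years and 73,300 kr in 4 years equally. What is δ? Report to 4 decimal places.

Both payoffs in the second observation are in the future, so β drops out: δ^2·36020 = δ^4·73300 ⇒ δ^2 = 36020/73300 = 0.49141, so δ = 0.70100.

δ ≈ 0.7010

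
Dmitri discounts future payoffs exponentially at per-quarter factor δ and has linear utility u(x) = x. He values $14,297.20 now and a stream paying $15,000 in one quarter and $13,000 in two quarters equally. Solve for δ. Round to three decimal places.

δ ≈ 0.620

Present value of the stream is 15000·δ + 13000·δ². Indifference gives 15000δ + 13000δ² = 14297.20.
That is, 13000δ² + 15000δ − 14297.20 = 0, a quadratic in δ.
By the quadratic formula (taking the positive root), δ = (−15000 + √968454400.00) / 26000 ≈ 0.620.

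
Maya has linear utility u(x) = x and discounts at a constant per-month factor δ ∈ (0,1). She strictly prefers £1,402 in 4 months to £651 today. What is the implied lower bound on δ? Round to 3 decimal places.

Under u(x) = x this choice says 651 < δ^4·1402.
So δ^4 > 651/1402 = 0.46434; taking the 4th root of both positive sides preserves the inequality.
δ > 0.46434^(1/4) = 0.825.

δ > 0.825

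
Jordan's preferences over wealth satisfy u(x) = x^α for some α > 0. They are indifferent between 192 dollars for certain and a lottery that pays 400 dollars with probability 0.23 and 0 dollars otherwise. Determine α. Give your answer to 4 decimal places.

The lottery's expected utility is 0.23·u(400) + 0.77·u(0) = 0.23·400^α (since u(0) = 0 for α > 0).
Setting u(192) equal to that: 192^α = 0.23·400^α ⇒ (192/400)^α = 0.23.
Take logs: α = ln 0.23 / ln(192/400) ≈ 2.002367.

α ≈ 2.0024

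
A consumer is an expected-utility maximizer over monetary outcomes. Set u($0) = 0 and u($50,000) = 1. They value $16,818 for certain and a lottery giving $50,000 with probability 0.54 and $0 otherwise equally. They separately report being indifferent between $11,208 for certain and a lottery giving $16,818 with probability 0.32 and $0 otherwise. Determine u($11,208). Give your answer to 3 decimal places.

0.173

First, u($16,818) = 0.54·u($50,000) + 0.46·u($0) = 0.54.
Then u($11,208) = 0.32·u($16,818) + 0.68·u($0) = 0.32·0.54 + 0.68·0.00 = 0.1728.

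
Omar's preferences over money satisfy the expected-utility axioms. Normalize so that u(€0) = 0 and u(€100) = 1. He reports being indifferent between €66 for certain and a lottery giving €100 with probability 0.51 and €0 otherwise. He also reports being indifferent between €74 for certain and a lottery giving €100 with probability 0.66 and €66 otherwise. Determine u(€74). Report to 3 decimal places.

First, u(€66) = 0.51·u(€100) + 0.49·u(€0) = 0.51.
The second indifference gives u(€74) = 0.66·u(€100) + 0.34·u(€66) = 0.66·1.00 + 0.34·0.51 = 0.8334.

0.833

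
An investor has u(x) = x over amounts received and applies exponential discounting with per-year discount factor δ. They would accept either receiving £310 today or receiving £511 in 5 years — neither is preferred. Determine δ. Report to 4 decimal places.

Equating discounted utilities: u(310) = δ^5·u(511) ⇒ δ^5 = u(310)/u(511).
With u(x) = x: δ^5 = 310/511 = 0.60665.
Taking the 5th root: δ = 0.60665^(1/5) ≈ 0.9049.

δ ≈ 0.9049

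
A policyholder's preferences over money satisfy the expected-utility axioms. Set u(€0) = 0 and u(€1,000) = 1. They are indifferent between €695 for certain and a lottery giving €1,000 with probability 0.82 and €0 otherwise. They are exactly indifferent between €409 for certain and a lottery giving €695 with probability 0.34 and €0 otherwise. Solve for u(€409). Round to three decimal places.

0.279

The first gamble pins u(€695): it must equal 0.82·1 + 0.18·0 = 0.82.
Chaining: u(€409) = 0.34·0.82 + 0.66·0.00 = 0.2788.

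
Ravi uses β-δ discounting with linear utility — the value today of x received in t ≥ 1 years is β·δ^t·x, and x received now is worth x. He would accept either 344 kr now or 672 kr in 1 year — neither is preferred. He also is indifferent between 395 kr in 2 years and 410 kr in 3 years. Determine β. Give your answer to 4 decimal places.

β ≈ 0.5313

From the later pair, β·δ^2·395 = β·δ^3·410; dividing through, δ = 395/410 = 0.96341.
Substituting δ into 344 = β·δ·672: β = 344/(647.415) ≈ 0.5313.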